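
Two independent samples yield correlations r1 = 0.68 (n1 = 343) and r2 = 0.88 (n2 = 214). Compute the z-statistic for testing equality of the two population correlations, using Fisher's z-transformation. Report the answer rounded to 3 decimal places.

-6.238

Fisher z-transforms: z1 = atanh(0.68) = 0.829114, z2 = atanh(0.88) = 1.375768; difference d = -0.546654
Var(d) = 1/340 + 1/211 = 0.0029412 + 0.0047393 = 0.0076805
z = d/√Var(d) = -0.546654 / √0.0076805 = -0.546654 / 0.087638 = -6.238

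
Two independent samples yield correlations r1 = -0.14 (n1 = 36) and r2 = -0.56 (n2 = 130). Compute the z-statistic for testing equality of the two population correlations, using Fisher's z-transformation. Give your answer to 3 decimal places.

2.518

Fisher z-transforms: z1 = atanh(-0.14) = -0.140926, z2 = atanh(-0.56) = -0.632833; difference d = 0.491907
Var(d) = 1/33 + 1/127 = 0.0303030 + 0.0078740 = 0.0381770
z = d/√Var(d) = 0.491907 / √0.0381770 = 0.491907 / 0.195389 = 2.518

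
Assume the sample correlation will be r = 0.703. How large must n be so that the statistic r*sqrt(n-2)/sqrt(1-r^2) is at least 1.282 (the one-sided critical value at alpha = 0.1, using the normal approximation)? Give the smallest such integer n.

4

r√(n−2)/√(1−r²) ≥ 1.282  ⇔  n−2 ≥ (1.282)²·(1−r²)/r²
(1−r²)/r² = (1−0.494209)/0.494209 = 1.0234
n ≥ 2 + 1.643524·1.0234 = 2 + 1.6820 = 3.6820
⌈3.6820⌉ = 4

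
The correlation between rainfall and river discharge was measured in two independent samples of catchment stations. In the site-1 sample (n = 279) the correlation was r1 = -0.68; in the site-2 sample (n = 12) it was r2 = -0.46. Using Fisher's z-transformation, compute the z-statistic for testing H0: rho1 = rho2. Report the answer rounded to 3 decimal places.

-0.980

Fisher z-transforms: z1 = atanh(-0.68) = -0.829114, z2 = atanh(-0.46) = -0.497311; difference d = -0.331803
Var(d) = 1/276 + 1/9 = 0.0036232 + 0.1111111 = 0.1147343
z = d/√Var(d) = -0.331803 / √0.1147343 = -0.331803 / 0.338725 = -0.980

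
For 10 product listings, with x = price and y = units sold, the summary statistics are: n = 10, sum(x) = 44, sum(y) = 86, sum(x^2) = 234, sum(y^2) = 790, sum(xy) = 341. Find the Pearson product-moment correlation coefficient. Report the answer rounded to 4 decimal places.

S_xy = nΣxy − ΣxΣy = 10·341 − 44·86 = 3410 − 3784 = -374
S_xx = nΣx² − (Σx)² = 10·234 − 44² = 2340 − 1936 = 404
S_yy = nΣy² − (Σy)² = 10·790 − 86² = 7900 − 7396 = 504
r = S_xy / √(S_xx·S_yy) = -374 / √(404·504) = -374 / √203616 = -374 / 451.2383 = -0.8288

-0.8288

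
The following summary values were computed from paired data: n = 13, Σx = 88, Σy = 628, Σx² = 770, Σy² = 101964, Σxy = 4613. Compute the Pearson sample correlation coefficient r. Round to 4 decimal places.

0.1024

S_xy = nΣxy − ΣxΣy = 13·4613 − 88·628 = 59969 − 55264 = 4705
S_xx = nΣx² − (Σx)² = 13·770 − 88² = 10010 − 7744 = 2266
S_yy = nΣy² − (Σy)² = 13·101964 − 628² = 1325532 − 394384 = 931148
r = S_xy / √(S_xx·S_yy) = 4705 / √(2266·931148) = 4705 / √2109981368 = 4705 / 45934.5335 = 0.1024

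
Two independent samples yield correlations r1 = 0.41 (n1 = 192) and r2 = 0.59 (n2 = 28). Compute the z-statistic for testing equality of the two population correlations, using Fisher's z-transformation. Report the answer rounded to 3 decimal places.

-1.137

z1 = atanh(0.41) = 0.435611,  z2 = atanh(0.59) = 0.677666
SE = √(1/(n1−3) + 1/(n2−3)) = √(1/189 + 1/25) = √(0.0052910 + 0.0400000) = √0.0452910 = 0.212817
z = (z1 − z2)/SE = (0.435611 − 0.677666) / 0.212817 = -0.242055 / 0.212817 = -1.137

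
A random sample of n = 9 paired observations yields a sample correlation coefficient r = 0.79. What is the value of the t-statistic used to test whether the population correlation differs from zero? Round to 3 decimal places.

3.409

1 − r² = 1 − 0.6241 = 0.3759;  √(1−r²) = 0.613107
√(n−2) = √7 = 2.645751
t = r·√(n−2)/√(1−r²) = 0.79 · 2.645751 / 0.613107 = 3.409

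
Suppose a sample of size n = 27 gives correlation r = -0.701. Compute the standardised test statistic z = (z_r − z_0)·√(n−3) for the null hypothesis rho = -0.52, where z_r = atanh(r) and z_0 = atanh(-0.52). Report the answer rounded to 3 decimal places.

-1.435

Fisher z: atanh(-0.701) = -0.869264, atanh(-0.52) = -0.576340
z = (z_r − z_0)·√(n−3) = (-0.869264 − (-0.576340))·√24 = -0.292924 · 4.898979 = -1.435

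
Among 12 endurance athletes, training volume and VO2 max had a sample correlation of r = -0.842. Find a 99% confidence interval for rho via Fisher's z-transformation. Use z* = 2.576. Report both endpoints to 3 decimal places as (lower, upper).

Fisher z: z_r = atanh(r) = ½·ln((1+(-0.842))/(1−(-0.842))) = -1.228006
SE(z) = 1/√(n−3) = 1/√9 = 0.333333
99% ⇒ z* = 2.576; margin = 2.576·0.333333 = 0.858666
CI on z-scale: (-2.086672, -0.369340)
Back-transform: tanh(-2.086672) = -0.969666, tanh(-0.369340) = -0.353414

(-0.970, -0.353)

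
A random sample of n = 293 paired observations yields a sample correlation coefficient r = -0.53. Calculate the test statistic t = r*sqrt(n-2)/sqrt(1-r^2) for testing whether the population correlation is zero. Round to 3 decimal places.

t = r·√(n−2) / √(1−r²) with r = -0.53, n = 293
  = -0.53·√291 / √(1 − 0.2809)
  = -0.53·17.058722 / 0.847998
  = -9.041123 / 0.847998 = -10.662

-10.662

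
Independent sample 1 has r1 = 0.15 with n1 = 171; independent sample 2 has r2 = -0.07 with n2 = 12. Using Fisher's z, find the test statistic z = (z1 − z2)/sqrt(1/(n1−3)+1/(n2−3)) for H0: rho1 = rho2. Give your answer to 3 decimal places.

0.647

z1 = atanh(0.15) = 0.151140,  z2 = atanh(-0.07) = -0.070115
SE = √(1/(n1−3) + 1/(n2−3)) = √(1/168 + 1/9) = √(0.0059524 + 0.1111111) = √0.1170635 = 0.342145
z = (z1 − z2)/SE = (0.151140 − (-0.070115)) / 0.342145 = 0.221255 / 0.342145 = 0.647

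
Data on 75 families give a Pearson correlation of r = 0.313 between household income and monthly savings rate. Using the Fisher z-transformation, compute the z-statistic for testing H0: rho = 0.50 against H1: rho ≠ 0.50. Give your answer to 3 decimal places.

-1.913

z_r = atanh(0.313) = 0.323868,  z_0 = atanh(0.50) = 0.549306
SE = 1/√(n−3) = 1/√72 = 0.117851
z = (z_r − z_0)/SE = (0.323868 − 0.549306) / 0.117851 = -0.225438 / 0.117851 = -1.913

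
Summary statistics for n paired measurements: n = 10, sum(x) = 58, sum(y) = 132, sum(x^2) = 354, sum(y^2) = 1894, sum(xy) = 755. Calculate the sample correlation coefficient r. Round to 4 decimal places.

S_xy = nΣxy − ΣxΣy = 10·755 − 58·132 = 7550 − 7656 = -106
S_xx = nΣx² − (Σx)² = 10·354 − 58² = 3540 − 3364 = 176
S_yy = nΣy² − (Σy)² = 10·1894 − 132² = 18940 − 17424 = 1516
r = S_xy / √(S_xx·S_yy) = -106 / √(176·1516) = -106 / √266816 = -106 / 516.5424 = -0.2052

-0.2052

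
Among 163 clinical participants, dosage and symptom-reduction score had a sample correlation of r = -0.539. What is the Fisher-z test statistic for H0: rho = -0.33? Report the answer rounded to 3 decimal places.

z_r = atanh(-0.539) = -0.602745,  z_0 = atanh(-0.33) = -0.342828
SE = 1/√(n−3) = 1/√160 = 0.079057
z = (z_r − z_0)/SE = (-0.602745 − (-0.342828)) / 0.079057 = -0.259917 / 0.079057 = -3.288

-3.288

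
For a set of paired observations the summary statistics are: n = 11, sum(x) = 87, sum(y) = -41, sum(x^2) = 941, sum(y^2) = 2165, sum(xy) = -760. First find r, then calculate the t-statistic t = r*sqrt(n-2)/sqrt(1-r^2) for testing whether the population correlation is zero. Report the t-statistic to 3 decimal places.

S_xy = nΣxy − ΣxΣy = 11·(-760) − 87·(-41) = -8360 − (-3567) = -4793
S_xx = nΣx² − (Σx)² = 11·941 − 87² = 10351 − 7569 = 2782
S_yy = nΣy² − (Σy)² = 11·2165 − (-41)² = 23815 − 1681 = 22134
r = S_xy / √(S_xx·S_yy) = -4793 / √(2782·22134) = -4793 / √61576788 = -4793 / 7847.0879 = -0.6108
t = r·√(n−2)/√(1−r²) = -0.6108·√9 / √(1−0.373077) = -1.832400 / 0.791785 = -2.314

-2.314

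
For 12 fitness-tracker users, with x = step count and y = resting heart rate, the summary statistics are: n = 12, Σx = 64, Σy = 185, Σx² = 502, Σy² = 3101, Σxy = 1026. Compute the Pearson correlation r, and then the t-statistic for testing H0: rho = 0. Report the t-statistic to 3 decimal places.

0.634

S_xy = nΣxy − ΣxΣy = 12·1026 − 64·185 = 12312 − 11840 = 472
S_xx = nΣx² − (Σx)² = 12·502 − 64² = 6024 − 4096 = 1928
S_yy = nΣy² − (Σy)² = 12·3101 − 185² = 37212 − 34225 = 2987
r = S_xy / √(S_xx·S_yy) = 472 / √(1928·2987) = 472 / √5758936 = 472 / 2399.7783 = 0.1967
t = r·√(n−2)/√(1−r²) = 0.1967·√10 / √(1−0.038691) = 0.622020 / 0.980464 = 0.634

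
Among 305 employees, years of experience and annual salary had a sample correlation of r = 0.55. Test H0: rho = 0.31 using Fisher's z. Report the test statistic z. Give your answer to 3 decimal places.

Fisher z: atanh(0.55) = 0.618381, atanh(0.31) = 0.320545
z = (z_r − z_0)·√(n−3) = (0.618381 − 0.320545)·√302 = 0.297836 · 17.378147 = 5.176

5.176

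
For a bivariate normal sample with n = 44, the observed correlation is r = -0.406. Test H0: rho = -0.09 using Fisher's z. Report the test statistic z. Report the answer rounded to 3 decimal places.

z_r = atanh(-0.406) = -0.430812,  z_0 = atanh(-0.09) = -0.090244
SE = 1/√(n−3) = 1/√41 = 0.156174
z = (z_r − z_0)/SE = (-0.430812 − (-0.090244)) / 0.156174 = -0.340568 / 0.156174 = -2.181

-2.181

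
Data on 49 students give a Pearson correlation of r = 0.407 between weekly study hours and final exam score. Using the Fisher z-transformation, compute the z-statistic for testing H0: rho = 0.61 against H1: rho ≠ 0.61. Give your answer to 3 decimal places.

-1.878

Fisher z: atanh(0.407) = 0.432010, atanh(0.61) = 0.708921
z = (z_r − z_0)·√(n−3) = (0.432010 − 0.708921)·√46 = -0.276911 · 6.782330 = -1.878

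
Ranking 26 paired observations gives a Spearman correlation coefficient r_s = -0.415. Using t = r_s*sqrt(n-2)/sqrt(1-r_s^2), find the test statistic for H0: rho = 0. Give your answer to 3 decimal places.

-2.235

t = r_s·√(n−2) / √(1−r_s²) with r_s = -0.415, n = 26
  = -0.415·√24 / √(1 − 0.172225)
  = -0.415·4.898979 / 0.909821
  = -2.033076 / 0.909821 = -2.235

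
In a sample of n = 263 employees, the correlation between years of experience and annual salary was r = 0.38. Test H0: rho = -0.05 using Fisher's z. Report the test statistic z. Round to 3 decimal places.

7.258

Fisher z: atanh(0.38) = 0.400060, atanh(-0.05) = -0.050042
z = (z_r − z_0)·√(n−3) = (0.400060 − (-0.050042))·√260 = 0.450102 · 16.124515 = 7.258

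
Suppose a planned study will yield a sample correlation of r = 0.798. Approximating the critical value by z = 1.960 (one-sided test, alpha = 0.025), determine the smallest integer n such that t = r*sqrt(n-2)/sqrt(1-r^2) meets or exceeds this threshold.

r√(n−2)/√(1−r²) ≥ 1.960  ⇔  n−2 ≥ (1.960)²·(1−r²)/r²
(1−r²)/r² = (1−0.636804)/0.636804 = 0.5703
n ≥ 2 + 3.8416·0.5703 = 2 + 2.1909 = 4.1909
⌈4.1909⌉ = 5

5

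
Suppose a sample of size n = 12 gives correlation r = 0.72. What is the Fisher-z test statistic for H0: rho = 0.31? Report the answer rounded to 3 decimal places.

Fisher z: atanh(0.72) = 0.907645, atanh(0.31) = 0.320545
z = (z_r − z_0)·√(n−3) = (0.907645 − 0.320545)·√9 = 0.587100 · 3.000000 = 1.761

1.761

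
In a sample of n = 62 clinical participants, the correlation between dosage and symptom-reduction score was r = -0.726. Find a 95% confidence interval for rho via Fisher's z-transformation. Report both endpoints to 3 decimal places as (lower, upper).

(-0.826, -0.582)

Fisher z: z_r = atanh(r) = ½·ln((1+(-0.726))/(1−(-0.726))) = -0.920217
SE(z) = 1/√(n−3) = 1/√59 = 0.130189
95% ⇒ z* = 1.960; margin = 1.960·0.130189 = 0.255170
CI on z-scale: (-1.175387, -0.665047)
Back-transform: tanh(-1.175387) = -0.825991, tanh(-0.665047) = -0.581712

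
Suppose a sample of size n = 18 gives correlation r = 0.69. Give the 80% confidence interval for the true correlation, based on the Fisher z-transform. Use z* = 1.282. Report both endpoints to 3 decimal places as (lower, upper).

(0.475, 0.827)

z_r = atanh(0.69) = 0.847956;  SE = 1/√(n−3) = 1/√15 = 0.258199
z-limits: 0.847956 ± 1.282·0.258199 = 0.847956 ± 0.331011 = [0.516945, 1.178967]
ρ-limits: (tanh 0.516945, tanh 1.178967) = (0.475, 0.827)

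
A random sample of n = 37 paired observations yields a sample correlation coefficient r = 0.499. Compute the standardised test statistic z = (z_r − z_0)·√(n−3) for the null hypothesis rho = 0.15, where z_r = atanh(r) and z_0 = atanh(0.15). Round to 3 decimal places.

z_r = atanh(0.499) = 0.547974,  z_0 = atanh(0.15) = 0.151140
SE = 1/√(n−3) = 1/√34 = 0.171499
z = (z_r − z_0)/SE = (0.547974 − 0.151140) / 0.171499 = 0.396834 / 0.171499 = 2.314

2.314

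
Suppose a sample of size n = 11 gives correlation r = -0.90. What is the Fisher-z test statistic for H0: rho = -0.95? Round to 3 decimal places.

1.017

z_r = atanh(-0.90) = -1.472219,  z_0 = atanh(-0.95) = -1.831781
SE = 1/√(n−3) = 1/√8 = 0.353553
z = (z_r − z_0)/SE = (-1.472219 − (-1.831781)) / 0.353553 = 0.359562 / 0.353553 = 1.017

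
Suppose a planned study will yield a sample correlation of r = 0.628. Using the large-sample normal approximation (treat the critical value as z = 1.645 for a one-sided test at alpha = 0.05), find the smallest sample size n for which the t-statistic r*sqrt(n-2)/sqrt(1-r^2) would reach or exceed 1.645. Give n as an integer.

7

Need r·√(n−2)/√(1−r²) ≥ 1.645
√(n−2) ≥ 1.645·√(1−0.394384) / 0.628 = 1.645·0.778213 / 0.628 = 2.0385
n−2 ≥ 4.1555  ⇒  n ≥ 6.1555
Smallest integer n = 7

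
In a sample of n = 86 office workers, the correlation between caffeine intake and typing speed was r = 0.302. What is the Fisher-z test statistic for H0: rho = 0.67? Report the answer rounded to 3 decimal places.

-4.546

Fisher z: atanh(0.302) = 0.311719, atanh(0.67) = 0.810743
z = (z_r − z_0)·√(n−3) = (0.311719 − 0.810743)·√83 = -0.499024 · 9.110434 = -4.546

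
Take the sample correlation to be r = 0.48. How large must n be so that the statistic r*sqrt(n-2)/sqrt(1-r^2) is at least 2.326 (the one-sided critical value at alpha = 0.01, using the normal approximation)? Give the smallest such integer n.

21

Need r·√(n−2)/√(1−r²) ≥ 2.326
√(n−2) ≥ 2.326·√(1−0.2304) / 0.48 = 2.326·0.877268 / 0.48 = 4.2511
n−2 ≥ 18.0719  ⇒  n ≥ 20.0719
Smallest integer n = 21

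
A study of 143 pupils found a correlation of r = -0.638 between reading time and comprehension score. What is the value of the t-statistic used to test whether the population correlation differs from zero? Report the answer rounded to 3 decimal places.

-9.838

t = r·√(n−2) / √(1−r²) with r = -0.638, n = 143
  = -0.638·√141 / √(1 − 0.407044)
  = -0.638·11.874342 / 0.770036
  = -7.575830 / 0.770036 = -9.838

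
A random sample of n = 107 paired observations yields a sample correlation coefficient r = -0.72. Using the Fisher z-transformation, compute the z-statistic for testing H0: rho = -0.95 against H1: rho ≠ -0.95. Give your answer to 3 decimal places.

Fisher z: atanh(-0.72) = -0.907645, atanh(-0.95) = -1.831781
z = (z_r − z_0)·√(n−3) = (-0.907645 − (-1.831781))·√104 = 0.924136 · 10.198039 = 9.424

9.424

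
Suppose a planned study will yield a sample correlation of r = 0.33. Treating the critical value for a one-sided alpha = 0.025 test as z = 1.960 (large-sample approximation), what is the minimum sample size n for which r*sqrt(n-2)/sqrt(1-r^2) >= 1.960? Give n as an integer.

34

r√(n−2)/√(1−r²) ≥ 1.960  ⇔  n−2 ≥ (1.960)²·(1−r²)/r²
(1−r²)/r² = (1−0.1089)/0.1089 = 8.1827
n ≥ 2 + 3.8416·8.1827 = 2 + 31.4347 = 33.4347
⌈33.4347⌉ = 34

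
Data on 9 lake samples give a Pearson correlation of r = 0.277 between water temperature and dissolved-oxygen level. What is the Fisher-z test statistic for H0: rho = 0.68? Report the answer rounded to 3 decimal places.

z_r = atanh(0.277) = 0.284430,  z_0 = atanh(0.68) = 0.829114
SE = 1/√(n−3) = 1/√6 = 0.408248
z = (z_r − z_0)/SE = (0.284430 − 0.829114) / 0.408248 = -0.544684 / 0.408248 = -1.334

-1.334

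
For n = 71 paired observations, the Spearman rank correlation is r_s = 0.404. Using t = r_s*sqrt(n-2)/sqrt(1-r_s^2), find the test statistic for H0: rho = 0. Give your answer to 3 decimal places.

1 − r_s² = 1 − 0.163216 = 0.836784;  √(1−r_s²) = 0.914759
√(n−2) = √69 = 8.306624
t = r_s·√(n−2)/√(1−r_s²) = 0.404 · 8.306624 / 0.914759 = 3.669

3.669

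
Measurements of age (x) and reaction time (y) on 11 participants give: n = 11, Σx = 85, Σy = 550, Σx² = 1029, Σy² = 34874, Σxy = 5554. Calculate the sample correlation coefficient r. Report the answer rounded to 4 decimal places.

0.7871

Numerator: nΣxy − (Σx)(Σy) = 11·5554 − (85)(550) = 14344
Denominator: √[(nΣx²−(Σx)²)(nΣy²−(Σy)²)]
  nΣx²−(Σx)² = 11·1029 − 7225 = 4094;  nΣy²−(Σy)² = 11·34874 − 302500 = 81114
  √(4094·81114) = √332080716 = 18223.0820
r = 14344 / 18223.0820 = 0.7871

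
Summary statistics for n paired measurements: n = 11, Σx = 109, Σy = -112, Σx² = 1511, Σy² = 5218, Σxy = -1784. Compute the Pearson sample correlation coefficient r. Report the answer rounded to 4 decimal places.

Numerator: nΣxy − (Σx)(Σy) = 11·(-1784) − (109)(-112) = -7416
Denominator: √[(nΣx²−(Σx)²)(nΣy²−(Σy)²)]
  nΣx²−(Σx)² = 11·1511 − 11881 = 4740;  nΣy²−(Σy)² = 11·5218 − 12544 = 44854
  √(4740·44854) = √212607960 = 14581.0823
r = -7416 / 14581.0823 = -0.5086

-0.5086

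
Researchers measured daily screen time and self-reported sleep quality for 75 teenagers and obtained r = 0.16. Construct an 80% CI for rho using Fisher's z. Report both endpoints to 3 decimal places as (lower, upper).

(0.010, 0.303)

z_r = atanh(0.16) = 0.161387;  SE = 1/√(n−3) = 1/√72 = 0.117851
z-limits: 0.161387 ± 1.282·0.117851 = 0.161387 ± 0.151085 = [0.010302, 0.312472]
ρ-limits: (tanh 0.010302, tanh 0.312472) = (0.010, 0.303)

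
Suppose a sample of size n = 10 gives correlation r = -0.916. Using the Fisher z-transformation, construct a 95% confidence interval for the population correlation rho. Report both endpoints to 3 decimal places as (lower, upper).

(-0.980, -0.677)

Fisher z: z_r = atanh(r) = ½·ln((1+(-0.916))/(1−(-0.916))) = -1.563589
SE(z) = 1/√(n−3) = 1/√7 = 0.377964
95% ⇒ z* = 1.960; margin = 1.960·0.377964 = 0.740809
CI on z-scale: (-2.304398, -0.822780)
Back-transform: tanh(-2.304398) = -0.980269, tanh(-0.822780) = -0.676580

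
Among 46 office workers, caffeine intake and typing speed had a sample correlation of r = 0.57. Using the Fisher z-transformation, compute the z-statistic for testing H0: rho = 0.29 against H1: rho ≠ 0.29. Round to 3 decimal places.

2.288

z_r = atanh(0.57) = 0.647523,  z_0 = atanh(0.29) = 0.298566
SE = 1/√(n−3) = 1/√43 = 0.152499
z = (z_r − z_0)/SE = (0.647523 − 0.298566) / 0.152499 = 0.348957 / 0.152499 = 2.288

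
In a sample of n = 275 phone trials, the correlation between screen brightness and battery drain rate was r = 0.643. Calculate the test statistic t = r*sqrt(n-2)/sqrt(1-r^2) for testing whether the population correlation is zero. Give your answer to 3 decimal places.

t = r·√(n−2) / √(1−r²) with r = 0.643, n = 275
  = 0.643·√273 / √(1 − 0.413449)
  = 0.643·16.522712 / 0.765866
  = 10.624104 / 0.765866 = 13.872

13.872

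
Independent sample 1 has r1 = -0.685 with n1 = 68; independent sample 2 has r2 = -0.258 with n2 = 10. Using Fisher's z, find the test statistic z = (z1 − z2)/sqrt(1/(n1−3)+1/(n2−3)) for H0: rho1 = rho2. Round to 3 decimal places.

-1.444

Fisher z-transforms: z1 = atanh(-0.685) = -0.838474, z2 = atanh(-0.258) = -0.263965; difference d = -0.574509
Var(d) = 1/65 + 1/7 = 0.0153846 + 0.1428571 = 0.1582417
z = d/√Var(d) = -0.574509 / √0.1582417 = -0.574509 / 0.397796 = -1.444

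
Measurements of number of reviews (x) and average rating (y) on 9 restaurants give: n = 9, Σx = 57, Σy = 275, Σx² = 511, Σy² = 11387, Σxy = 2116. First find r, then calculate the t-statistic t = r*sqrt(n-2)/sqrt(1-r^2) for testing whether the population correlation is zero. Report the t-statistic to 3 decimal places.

1.786

Numerator: nΣxy − (Σx)(Σy) = 9·2116 − (57)(275) = 3369
Denominator: √[(nΣx²−(Σx)²)(nΣy²−(Σy)²)]
  nΣx²−(Σx)² = 9·511 − 3249 = 1350;  nΣy²−(Σy)² = 9·11387 − 75625 = 26858
  √(1350·26858) = √36258300 = 6021.4865
r = 3369 / 6021.4865 = 0.5595
t = r·√(n−2)/√(1−r²) = 0.5595·√7 / √(1−0.313040) = 1.480298 / 0.828831 = 1.786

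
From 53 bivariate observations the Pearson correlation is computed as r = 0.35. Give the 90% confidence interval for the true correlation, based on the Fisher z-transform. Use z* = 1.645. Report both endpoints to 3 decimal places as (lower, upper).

Fisher z: z_r = atanh(r) = ½·ln((1+0.35)/(1−0.35)) = 0.365444
SE(z) = 1/√(n−3) = 1/√50 = 0.141421
90% ⇒ z* = 1.645; margin = 1.645·0.141421 = 0.232638
CI on z-scale: (0.132806, 0.598082)
Back-transform: tanh(0.132806) = 0.132031, tanh(0.598082) = 0.535683

(0.132, 0.536)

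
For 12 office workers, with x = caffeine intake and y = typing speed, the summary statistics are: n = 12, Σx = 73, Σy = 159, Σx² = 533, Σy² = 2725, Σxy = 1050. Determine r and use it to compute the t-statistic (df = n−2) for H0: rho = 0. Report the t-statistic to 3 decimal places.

Numerator: nΣxy − (Σx)(Σy) = 12·1050 − (73)(159) = 993
Denominator: √[(nΣx²−(Σx)²)(nΣy²−(Σy)²)]
  nΣx²−(Σx)² = 12·533 − 5329 = 1067;  nΣy²−(Σy)² = 12·2725 − 25281 = 7419
  √(1067·7419) = √7916073 = 2813.5517
r = 993 / 2813.5517 = 0.3529
t = r·√(n−2)/√(1−r²) = 0.3529·√10 / √(1−0.124538) = 1.115968 / 0.935661 = 1.193

1.193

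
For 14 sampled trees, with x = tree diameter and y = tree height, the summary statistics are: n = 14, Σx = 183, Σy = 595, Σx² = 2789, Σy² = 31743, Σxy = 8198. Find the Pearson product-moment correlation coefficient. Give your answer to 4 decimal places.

0.2627

S_xy = nΣxy − ΣxΣy = 14·8198 − 183·595 = 114772 − 108885 = 5887
S_xx = nΣx² − (Σx)² = 14·2789 − 183² = 39046 − 33489 = 5557
S_yy = nΣy² − (Σy)² = 14·31743 − 595² = 444402 − 354025 = 90377
r = S_xy / √(S_xx·S_yy) = 5887 / √(5557·90377) = 5887 / √502224989 = 5887 / 22410.3768 = 0.2627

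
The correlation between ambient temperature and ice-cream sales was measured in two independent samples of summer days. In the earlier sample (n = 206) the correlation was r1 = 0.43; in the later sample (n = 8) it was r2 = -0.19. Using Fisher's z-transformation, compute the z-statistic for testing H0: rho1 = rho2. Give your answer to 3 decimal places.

1.441

z1 = atanh(0.43) = 0.459897,  z2 = atanh(-0.19) = -0.192337
SE = √(1/(n1−3) + 1/(n2−3)) = √(1/203 + 1/5) = √(0.0049261 + 0.2000000) = √0.2049261 = 0.452688
z = (z1 − z2)/SE = (0.459897 − (-0.192337)) / 0.452688 = 0.652234 / 0.452688 = 1.441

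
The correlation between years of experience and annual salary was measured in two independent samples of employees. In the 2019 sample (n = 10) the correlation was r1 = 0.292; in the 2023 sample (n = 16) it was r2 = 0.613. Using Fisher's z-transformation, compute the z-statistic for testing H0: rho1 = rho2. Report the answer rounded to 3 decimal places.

z1 = atanh(0.292) = 0.300751,  z2 = atanh(0.613) = 0.713713
SE = √(1/(n1−3) + 1/(n2−3)) = √(1/7 + 1/13) = √(0.1428571 + 0.0769231) = √0.2197802 = 0.468807
z = (z1 − z2)/SE = (0.300751 − 0.713713) / 0.468807 = -0.412962 / 0.468807 = -0.881

-0.881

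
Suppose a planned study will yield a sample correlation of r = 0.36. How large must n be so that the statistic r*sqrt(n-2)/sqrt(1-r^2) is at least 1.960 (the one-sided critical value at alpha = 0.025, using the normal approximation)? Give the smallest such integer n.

r√(n−2)/√(1−r²) ≥ 1.960  ⇔  n−2 ≥ (1.960)²·(1−r²)/r²
(1−r²)/r² = (1−0.1296)/0.1296 = 6.7160
n ≥ 2 + 3.8416·6.7160 = 2 + 25.8002 = 27.8002
⌈27.8002⌉ = 28

28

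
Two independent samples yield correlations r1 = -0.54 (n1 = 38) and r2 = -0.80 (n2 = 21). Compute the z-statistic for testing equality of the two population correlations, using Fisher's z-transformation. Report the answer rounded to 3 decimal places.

z1 = atanh(-0.54) = -0.604156,  z2 = atanh(-0.80) = -1.098612
SE = √(1/(n1−3) + 1/(n2−3)) = √(1/35 + 1/18) = √(0.0285714 + 0.0555556) = √0.0841270 = 0.290047
z = (z1 − z2)/SE = (-0.604156 − (-1.098612)) / 0.290047 = 0.494456 / 0.290047 = 1.705

1.705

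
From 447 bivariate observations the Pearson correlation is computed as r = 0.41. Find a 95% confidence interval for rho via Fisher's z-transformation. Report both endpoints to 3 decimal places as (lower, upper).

(0.330, 0.484)

Fisher z: z_r = atanh(r) = ½·ln((1+0.41)/(1−0.41)) = 0.435611
SE(z) = 1/√(n−3) = 1/√444 = 0.047458
95% ⇒ z* = 1.960; margin = 1.960·0.047458 = 0.093018
CI on z-scale: (0.342593, 0.528629)
Back-transform: tanh(0.342593) = 0.329790, tanh(0.528629) = 0.484332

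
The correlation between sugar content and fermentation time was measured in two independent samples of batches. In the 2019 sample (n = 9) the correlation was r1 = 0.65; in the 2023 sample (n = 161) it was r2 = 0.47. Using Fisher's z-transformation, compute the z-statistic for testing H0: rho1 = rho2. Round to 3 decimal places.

z1 = atanh(0.65) = 0.775299,  z2 = atanh(0.47) = 0.510070
SE = √(1/(n1−3) + 1/(n2−3)) = √(1/6 + 1/158) = √(0.1666667 + 0.0063291) = √0.1729958 = 0.415928
z = (z1 − z2)/SE = (0.775299 − 0.510070) / 0.415928 = 0.265229 / 0.415928 = 0.638

0.638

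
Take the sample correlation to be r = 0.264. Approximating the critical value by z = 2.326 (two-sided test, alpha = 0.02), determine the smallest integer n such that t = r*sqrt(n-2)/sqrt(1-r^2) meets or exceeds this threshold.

r√(n−2)/√(1−r²) ≥ 2.326  ⇔  n−2 ≥ (2.326)²·(1−r²)/r²
(1−r²)/r² = (1−0.069696)/0.069696 = 13.3480
n ≥ 2 + 5.410276·13.3480 = 2 + 72.2164 = 74.2164
⌈74.2164⌉ = 75

75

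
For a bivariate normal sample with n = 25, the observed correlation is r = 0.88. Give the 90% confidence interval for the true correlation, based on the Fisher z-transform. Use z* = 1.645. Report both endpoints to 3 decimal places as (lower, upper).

Fisher z: z_r = atanh(r) = ½·ln((1+0.88)/(1−0.88)) = 1.375768
SE(z) = 1/√(n−3) = 1/√22 = 0.213201
90% ⇒ z* = 1.645; margin = 1.645·0.213201 = 0.350716
CI on z-scale: (1.025052, 1.726484)
Back-transform: tanh(1.025052) = 0.771916, tanh(1.726484) = 0.938639

(0.772, 0.939)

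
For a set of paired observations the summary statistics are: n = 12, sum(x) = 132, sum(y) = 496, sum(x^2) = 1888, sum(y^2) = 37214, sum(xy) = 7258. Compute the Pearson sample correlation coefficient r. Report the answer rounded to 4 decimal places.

S_xy = nΣxy − ΣxΣy = 12·7258 − 132·496 = 87096 − 65472 = 21624
S_xx = nΣx² − (Σx)² = 12·1888 − 132² = 22656 − 17424 = 5232
S_yy = nΣy² − (Σy)² = 12·37214 − 496² = 446568 − 246016 = 200552
r = S_xy / √(S_xx·S_yy) = 21624 / √(5232·200552) = 21624 / √1049288064 = 21624 / 32392.7162 = 0.6676

0.6676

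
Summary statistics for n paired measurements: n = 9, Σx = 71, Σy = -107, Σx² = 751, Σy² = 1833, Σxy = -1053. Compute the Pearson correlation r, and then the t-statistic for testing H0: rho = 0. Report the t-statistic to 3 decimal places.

Numerator: nΣxy − (Σx)(Σy) = 9·(-1053) − (71)(-107) = -1880
Denominator: √[(nΣx²−(Σx)²)(nΣy²−(Σy)²)]
  nΣx²−(Σx)² = 9·751 − 5041 = 1718;  nΣy²−(Σy)² = 9·1833 − 11449 = 5048
  √(1718·5048) = √8672464 = 2944.9048
r = -1880 / 2944.9048 = -0.6384
t = r·√(n−2)/√(1−r²) = -0.6384·√7 / √(1−0.407555) = -1.689048 / 0.769704 = -2.194

-2.194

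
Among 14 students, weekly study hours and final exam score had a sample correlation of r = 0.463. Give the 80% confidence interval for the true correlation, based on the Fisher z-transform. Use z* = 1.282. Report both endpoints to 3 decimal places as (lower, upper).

z_r = atanh(0.463) = 0.501123;  SE = 1/√(n−3) = 1/√11 = 0.301511
z-limits: 0.501123 ± 1.282·0.301511 = 0.501123 ± 0.386537 = [0.114586, 0.887660]
ρ-limits: (tanh 0.114586, tanh 0.887660) = (0.114, 0.710)

(0.114, 0.710)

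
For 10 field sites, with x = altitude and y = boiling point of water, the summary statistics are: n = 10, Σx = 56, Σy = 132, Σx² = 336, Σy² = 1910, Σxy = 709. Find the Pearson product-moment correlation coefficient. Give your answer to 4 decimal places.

S_xy = nΣxy − ΣxΣy = 10·709 − 56·132 = 7090 − 7392 = -302
S_xx = nΣx² − (Σx)² = 10·336 − 56² = 3360 − 3136 = 224
S_yy = nΣy² − (Σy)² = 10·1910 − 132² = 19100 − 17424 = 1676
r = S_xy / √(S_xx·S_yy) = -302 / √(224·1676) = -302 / √375424 = -302 / 612.7185 = -0.4929

-0.4929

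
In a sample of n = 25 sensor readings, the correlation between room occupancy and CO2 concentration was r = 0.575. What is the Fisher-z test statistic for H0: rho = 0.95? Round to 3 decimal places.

-5.520

Fisher z: atanh(0.575) = 0.654961, atanh(0.95) = 1.831781
z = (z_r − z_0)·√(n−3) = (0.654961 − 1.831781)·√22 = -1.176820 · 4.690416 = -5.520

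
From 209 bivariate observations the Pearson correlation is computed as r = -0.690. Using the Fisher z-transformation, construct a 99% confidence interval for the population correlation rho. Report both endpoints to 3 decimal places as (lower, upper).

z_r = atanh(-0.690) = -0.847956;  SE = 1/√(n−3) = 1/√206 = 0.069673
z-limits: -0.847956 ± 2.576·0.069673 = -0.847956 ± 0.179478 = [-1.027434, -0.668478]
ρ-limits: (tanh -1.027434, tanh -0.668478) = (-0.773, -0.584)

(-0.773, -0.584)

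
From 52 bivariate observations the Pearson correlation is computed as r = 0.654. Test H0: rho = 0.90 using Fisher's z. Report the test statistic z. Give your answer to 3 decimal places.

-4.830

Fisher z: atanh(0.654) = 0.782257, atanh(0.90) = 1.472219
z = (z_r − z_0)·√(n−3) = (0.782257 − 1.472219)·√49 = -0.689962 · 7.000000 = -4.830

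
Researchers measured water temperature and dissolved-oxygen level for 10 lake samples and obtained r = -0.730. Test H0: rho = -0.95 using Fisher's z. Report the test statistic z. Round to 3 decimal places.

2.389

z_r = atanh(-0.730) = -0.928727,  z_0 = atanh(-0.95) = -1.831781
SE = 1/√(n−3) = 1/√7 = 0.377964
z = (z_r − z_0)/SE = (-0.928727 − (-1.831781)) / 0.377964 = 0.903054 / 0.377964 = 2.389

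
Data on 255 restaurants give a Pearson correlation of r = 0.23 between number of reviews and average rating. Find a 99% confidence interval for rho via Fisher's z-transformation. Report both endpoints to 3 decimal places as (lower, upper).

(0.072, 0.377)

z_r = atanh(0.23) = 0.234189;  SE = 1/√(n−3) = 1/√252 = 0.062994
z-limits: 0.234189 ± 2.576·0.062994 = 0.234189 ± 0.162273 = [0.071916, 0.396462]
ρ-limits: (tanh 0.071916, tanh 0.396462) = (0.072, 0.377)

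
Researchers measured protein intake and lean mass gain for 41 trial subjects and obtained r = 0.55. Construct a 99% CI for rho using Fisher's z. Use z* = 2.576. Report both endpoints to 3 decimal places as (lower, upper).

(0.198, 0.776)

z_r = atanh(0.55) = 0.618381;  SE = 1/√(n−3) = 1/√38 = 0.162221
z-limits: 0.618381 ± 2.576·0.162221 = 0.618381 ± 0.417881 = [0.200500, 1.036262]
ρ-limits: (tanh 0.200500, tanh 1.036262) = (0.198, 0.776)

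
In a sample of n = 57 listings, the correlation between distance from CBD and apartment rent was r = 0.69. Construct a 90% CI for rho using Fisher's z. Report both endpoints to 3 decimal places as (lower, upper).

(0.554, 0.790)

Fisher z: z_r = atanh(r) = ½·ln((1+0.69)/(1−0.69)) = 0.847956
SE(z) = 1/√(n−3) = 1/√54 = 0.136083
90% ⇒ z* = 1.645; margin = 1.645·0.136083 = 0.223857
CI on z-scale: (0.624099, 1.071813)
Back-transform: tanh(0.624099) = 0.553976, tanh(1.071813) = 0.790143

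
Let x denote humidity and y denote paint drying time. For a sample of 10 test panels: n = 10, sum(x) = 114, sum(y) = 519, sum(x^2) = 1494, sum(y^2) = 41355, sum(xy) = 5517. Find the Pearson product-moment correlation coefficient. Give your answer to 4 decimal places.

-0.2387

Numerator: nΣxy − (Σx)(Σy) = 10·5517 − (114)(519) = -3996
Denominator: √[(nΣx²−(Σx)²)(nΣy²−(Σy)²)]
  nΣx²−(Σx)² = 10·1494 − 12996 = 1944;  nΣy²−(Σy)² = 10·41355 − 269361 = 144189
  √(1944·144189) = √280303416 = 16742.2644
r = -3996 / 16742.2644 = -0.2387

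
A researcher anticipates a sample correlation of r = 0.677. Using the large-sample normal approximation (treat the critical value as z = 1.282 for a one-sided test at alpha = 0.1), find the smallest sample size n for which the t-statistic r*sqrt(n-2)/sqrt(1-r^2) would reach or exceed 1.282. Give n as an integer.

Need r·√(n−2)/√(1−r²) ≥ 1.282
√(n−2) ≥ 1.282·√(1−0.458329) / 0.677 = 1.282·0.735983 / 0.677 = 1.3937
n−2 ≥ 1.9424  ⇒  n ≥ 3.9424
Smallest integer n = 4

4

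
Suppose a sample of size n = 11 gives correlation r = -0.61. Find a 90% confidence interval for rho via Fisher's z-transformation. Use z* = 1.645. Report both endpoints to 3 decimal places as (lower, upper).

z_r = atanh(-0.61) = -0.708921;  SE = 1/√(n−3) = 1/√8 = 0.353553
z-limits: -0.708921 ± 1.645·0.353553 = -0.708921 ± 0.581595 = [-1.290516, -0.127326]
ρ-limits: (tanh -1.290516, tanh -0.127326) = (-0.859, -0.127)

(-0.859, -0.127)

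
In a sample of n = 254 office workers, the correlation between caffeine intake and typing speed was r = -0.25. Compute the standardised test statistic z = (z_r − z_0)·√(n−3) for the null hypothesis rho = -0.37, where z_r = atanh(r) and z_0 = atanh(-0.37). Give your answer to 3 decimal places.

Fisher z: atanh(-0.25) = -0.255413, atanh(-0.37) = -0.388423
z = (z_r − z_0)·√(n−3) = (-0.255413 − (-0.388423))·√251 = 0.133010 · 15.842980 = 2.107

2.107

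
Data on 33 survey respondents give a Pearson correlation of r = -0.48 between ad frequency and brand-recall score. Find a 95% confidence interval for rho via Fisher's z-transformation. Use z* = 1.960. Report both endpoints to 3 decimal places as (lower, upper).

z_r = atanh(-0.48) = -0.522984;  SE = 1/√(n−3) = 1/√30 = 0.182574
z-limits: -0.522984 ± 1.960·0.182574 = -0.522984 ± 0.357845 = [-0.880829, -0.165139]
ρ-limits: (tanh -0.880829, tanh -0.165139) = (-0.707, -0.164)

(-0.707, -0.164)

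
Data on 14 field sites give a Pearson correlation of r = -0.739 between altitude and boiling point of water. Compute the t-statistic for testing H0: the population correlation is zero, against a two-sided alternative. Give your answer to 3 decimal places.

t = r·√(n−2) / √(1−r²) with r = -0.739, n = 14
  = -0.739·√12 / √(1 − 0.546121)
  = -0.739·3.464102 / 0.673705
  = -2.559971 / 0.673705 = -3.800

-3.800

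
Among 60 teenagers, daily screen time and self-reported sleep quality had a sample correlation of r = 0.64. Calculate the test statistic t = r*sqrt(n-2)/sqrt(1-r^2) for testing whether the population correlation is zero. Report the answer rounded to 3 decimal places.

1 − r² = 1 − 0.4096 = 0.5904;  √(1−r²) = 0.768375
√(n−2) = √58 = 7.615773
t = r·√(n−2)/√(1−r²) = 0.64 · 7.615773 / 0.768375 = 6.343

6.343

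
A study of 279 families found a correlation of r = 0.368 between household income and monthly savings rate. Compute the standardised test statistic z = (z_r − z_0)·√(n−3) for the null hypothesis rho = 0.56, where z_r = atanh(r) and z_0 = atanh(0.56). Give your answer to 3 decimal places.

Fisher z: atanh(0.368) = 0.386108, atanh(0.56) = 0.632833
z = (z_r − z_0)·√(n−3) = (0.386108 − 0.632833)·√276 = -0.246725 · 16.613248 = -4.099

-4.099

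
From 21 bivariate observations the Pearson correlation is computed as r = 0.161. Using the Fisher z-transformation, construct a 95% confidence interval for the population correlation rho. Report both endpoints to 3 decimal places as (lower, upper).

Fisher z: z_r = atanh(r) = ½·ln((1+0.161)/(1−0.161)) = 0.162413
SE(z) = 1/√(n−3) = 1/√18 = 0.235702
95% ⇒ z* = 1.960; margin = 1.960·0.235702 = 0.461976
CI on z-scale: (-0.299563, 0.624389)
Back-transform: tanh(-0.299563) = -0.290913, tanh(0.624389) = 0.554177

(-0.291, 0.554)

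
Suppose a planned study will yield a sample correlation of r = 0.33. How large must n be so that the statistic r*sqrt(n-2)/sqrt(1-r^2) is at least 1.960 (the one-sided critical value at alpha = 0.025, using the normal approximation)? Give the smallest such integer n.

34

r√(n−2)/√(1−r²) ≥ 1.960  ⇔  n−2 ≥ (1.960)²·(1−r²)/r²
(1−r²)/r² = (1−0.1089)/0.1089 = 8.1827
n ≥ 2 + 3.8416·8.1827 = 2 + 31.4347 = 33.4347
⌈33.4347⌉ = 34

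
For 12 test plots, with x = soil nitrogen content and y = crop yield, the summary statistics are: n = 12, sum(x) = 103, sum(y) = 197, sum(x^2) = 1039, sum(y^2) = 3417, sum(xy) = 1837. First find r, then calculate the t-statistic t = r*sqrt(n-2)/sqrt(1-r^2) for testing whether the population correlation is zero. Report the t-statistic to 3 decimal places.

S_xy = nΣxy − ΣxΣy = 12·1837 − 103·197 = 22044 − 20291 = 1753
S_xx = nΣx² − (Σx)² = 12·1039 − 103² = 12468 − 10609 = 1859
S_yy = nΣy² − (Σy)² = 12·3417 − 197² = 41004 − 38809 = 2195
r = S_xy / √(S_xx·S_yy) = 1753 / √(1859·2195) = 1753 / √4080505 = 1753 / 2020.0260 = 0.8678
t = r·√(n−2)/√(1−r²) = 0.8678·√10 / √(1−0.753077) = 2.744225 / 0.496913 = 5.523

5.523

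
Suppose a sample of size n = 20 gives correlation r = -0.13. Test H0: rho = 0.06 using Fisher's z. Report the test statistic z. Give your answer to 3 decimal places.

z_r = atanh(-0.13) = -0.130740,  z_0 = atanh(0.06) = 0.060072
SE = 1/√(n−3) = 1/√17 = 0.242536
z = (z_r − z_0)/SE = (-0.130740 − 0.060072) / 0.242536 = -0.190812 / 0.242536 = -0.787

-0.787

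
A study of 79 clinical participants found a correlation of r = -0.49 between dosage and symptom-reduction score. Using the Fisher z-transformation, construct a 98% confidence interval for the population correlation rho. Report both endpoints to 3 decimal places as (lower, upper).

Fisher z: z_r = atanh(r) = ½·ln((1+(-0.49))/(1−(-0.49))) = -0.536060
SE(z) = 1/√(n−3) = 1/√76 = 0.114708
98% ⇒ z* = 2.326; margin = 2.326·0.114708 = 0.266811
CI on z-scale: (-0.802871, -0.269249)
Back-transform: tanh(-0.802871) = -0.665639, tanh(-0.269249) = -0.262926

(-0.666, -0.263)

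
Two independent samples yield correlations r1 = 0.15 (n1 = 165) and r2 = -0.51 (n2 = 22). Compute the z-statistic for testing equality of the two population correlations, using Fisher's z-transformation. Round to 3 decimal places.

z1 = atanh(0.15) = 0.151140,  z2 = atanh(-0.51) = -0.562730
SE = √(1/(n1−3) + 1/(n2−3)) = √(1/162 + 1/19) = √(0.0061728 + 0.0526316) = √0.0588044 = 0.242496
z = (z1 − z2)/SE = (0.151140 − (-0.562730)) / 0.242496 = 0.713870 / 0.242496 = 2.944

2.944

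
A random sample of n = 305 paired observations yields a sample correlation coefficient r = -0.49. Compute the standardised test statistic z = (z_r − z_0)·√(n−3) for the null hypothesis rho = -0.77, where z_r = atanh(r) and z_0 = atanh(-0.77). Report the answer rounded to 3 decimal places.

Fisher z: atanh(-0.49) = -0.536060, atanh(-0.77) = -1.020328
z = (z_r − z_0)·√(n−3) = (-0.536060 − (-1.020328))·√302 = 0.484268 · 17.378147 = 8.416

8.416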